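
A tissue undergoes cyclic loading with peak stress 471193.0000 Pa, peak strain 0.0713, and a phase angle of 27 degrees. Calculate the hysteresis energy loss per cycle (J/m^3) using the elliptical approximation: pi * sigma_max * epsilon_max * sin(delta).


E_loss = pi * sigma_max * epsilon_max * sin(delta)
delta = 27 deg = 0.4712 rad
sin(delta) = 0.4540
E_loss = pi * 471193.0000 * 0.0713 * 0.4540
E_loss = 47916.4900


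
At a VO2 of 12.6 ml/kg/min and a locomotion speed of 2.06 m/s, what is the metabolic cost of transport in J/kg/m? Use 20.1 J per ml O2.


Power per kg = VO2 * 20.1 / 60
Power per kg = 12.6 * 20.1 / 60 = 4.2210 W/kg
Cost = power_per_kg / speed
Cost = 4.2210 / 2.06
Cost = 2.0490


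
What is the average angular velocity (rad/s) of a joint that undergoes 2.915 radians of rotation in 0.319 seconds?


omega = delta_theta / delta_t
omega = 2.915 / 0.319
omega = 9.1379


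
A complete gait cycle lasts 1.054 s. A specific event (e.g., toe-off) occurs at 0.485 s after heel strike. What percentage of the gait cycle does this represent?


pct = (event_time / cycle_time) * 100
pct = (0.485 / 1.054) * 100
ratio = 0.4602
pct = 46.0152


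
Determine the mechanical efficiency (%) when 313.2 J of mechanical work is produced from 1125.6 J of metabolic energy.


eta = (W_mech / E_meta) * 100
eta = (313.2 / 1125.6) * 100
ratio = 0.2783
eta = 27.8252


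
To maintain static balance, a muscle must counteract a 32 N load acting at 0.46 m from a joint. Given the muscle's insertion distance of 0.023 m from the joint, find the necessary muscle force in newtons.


F_muscle = W * d_load / d_muscle
F_muscle = 32 * 0.46 / 0.023
Numerator = 14.7200
F_muscle = 640.0000


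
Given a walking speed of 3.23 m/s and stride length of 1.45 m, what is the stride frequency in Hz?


f = v / stride_length
f = 3.23 / 1.45
f = 2.2276


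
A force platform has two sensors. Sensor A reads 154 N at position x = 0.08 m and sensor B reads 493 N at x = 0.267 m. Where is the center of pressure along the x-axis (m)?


COP_x = (F1*x1 + F2*x2) / (F1 + F2)
COP_x = (154*0.08 + 493*0.267) / (154 + 493)
Numerator = 143.9510
Denominator = 647
COP_x = 0.2225


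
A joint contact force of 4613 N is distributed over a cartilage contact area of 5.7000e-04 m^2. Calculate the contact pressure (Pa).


P = F / A
P = 4613 / 5.7000e-04
P = 8.0930e+06


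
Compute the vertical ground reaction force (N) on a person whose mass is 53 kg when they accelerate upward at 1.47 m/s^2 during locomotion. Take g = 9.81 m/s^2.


GRF = m * (g + a)
GRF = 53 * (9.81 + 1.47)
GRF = 53 * 11.2800
GRF = 597.8400


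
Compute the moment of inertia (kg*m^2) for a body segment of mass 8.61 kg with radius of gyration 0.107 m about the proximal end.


I = m * k^2
I = 8.61 * 0.107^2
k^2 = 0.0114
I = 0.0986


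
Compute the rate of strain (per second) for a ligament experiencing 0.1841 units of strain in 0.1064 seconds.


strain_rate = delta_strain / delta_t
strain_rate = 0.1841 / 0.1064
strain_rate = 1.7303


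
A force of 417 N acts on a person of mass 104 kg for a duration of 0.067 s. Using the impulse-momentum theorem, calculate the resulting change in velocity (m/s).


J = F * dt = 417 * 0.067 = 27.9390 N*s
delta_v = J / m
delta_v = 27.9390 / 104
delta_v = 0.2686


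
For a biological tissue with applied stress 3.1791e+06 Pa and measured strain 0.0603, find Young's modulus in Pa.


E = stress / strain
E = 3.1791e+06 / 0.0603
E = 5.2721e+07


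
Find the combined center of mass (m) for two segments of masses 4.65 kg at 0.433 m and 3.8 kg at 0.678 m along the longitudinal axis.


COM = (m1*x1 + m2*x2) / (m1 + m2)
COM = (4.65*0.433 + 3.8*0.678) / (4.65 + 3.8)
Numerator = 4.5899
Denominator = 8.4500
COM = 0.5432


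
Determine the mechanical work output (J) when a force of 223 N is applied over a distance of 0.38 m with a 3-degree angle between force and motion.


W = F * d * cos(theta)
theta = 3 deg = 0.0524 rad
cos(theta) = 0.9986
W = 223 * 0.38 * 0.9986
W = 84.6239


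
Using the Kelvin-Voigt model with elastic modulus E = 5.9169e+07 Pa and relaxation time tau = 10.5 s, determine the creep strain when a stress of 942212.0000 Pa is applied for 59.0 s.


epsilon(t) = (sigma/E) * (1 - exp(-t/tau))
sigma/E = 942212.0000 / 5.9169e+07 = 0.0159
exp(-t/tau) = exp(-59.0 / 10.5) = 0.0036
epsilon = 0.0159 * (1 - 0.0036)
epsilon = 0.0159


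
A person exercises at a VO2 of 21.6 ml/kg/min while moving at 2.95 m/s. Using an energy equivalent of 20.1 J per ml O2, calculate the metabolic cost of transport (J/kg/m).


Power per kg = VO2 * 20.1 / 60
Power per kg = 21.6 * 20.1 / 60 = 7.2360 W/kg
Cost = power_per_kg / speed
Cost = 7.2360 / 2.95
Cost = 2.4529


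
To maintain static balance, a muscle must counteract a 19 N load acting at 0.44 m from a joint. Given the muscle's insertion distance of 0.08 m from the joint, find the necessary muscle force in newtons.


F_muscle = W * d_load / d_muscle
F_muscle = 19 * 0.44 / 0.08
Numerator = 8.3600
F_muscle = 104.5000


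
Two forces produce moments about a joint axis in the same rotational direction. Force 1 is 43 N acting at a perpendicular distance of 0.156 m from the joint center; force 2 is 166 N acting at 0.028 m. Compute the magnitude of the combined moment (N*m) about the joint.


M = F1 * d1 + F2 * d2
M = 43 * 0.156 + 166 * 0.028
M = 6.7080 + 4.6480
M = 11.3560


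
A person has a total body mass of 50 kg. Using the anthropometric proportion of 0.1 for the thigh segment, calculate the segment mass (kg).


m_segment = body_mass * fraction
m_segment = 50 * 0.1
m_segment = 5.0000


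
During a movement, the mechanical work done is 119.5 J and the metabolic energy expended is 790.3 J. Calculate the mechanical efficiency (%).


eta = (W_mech / E_meta) * 100
eta = (119.5 / 790.3) * 100
ratio = 0.1512
eta = 15.1208


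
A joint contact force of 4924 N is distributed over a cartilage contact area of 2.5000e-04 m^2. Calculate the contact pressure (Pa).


P = F / A
P = 4924 / 2.5000e-04
P = 1.9696e+07


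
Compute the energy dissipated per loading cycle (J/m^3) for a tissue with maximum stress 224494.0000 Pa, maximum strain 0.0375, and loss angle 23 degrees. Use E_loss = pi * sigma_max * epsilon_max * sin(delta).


E_loss = pi * sigma_max * epsilon_max * sin(delta)
delta = 23 deg = 0.4014 rad
sin(delta) = 0.3907
E_loss = pi * 224494.0000 * 0.0375 * 0.3907
E_loss = 10333.8913


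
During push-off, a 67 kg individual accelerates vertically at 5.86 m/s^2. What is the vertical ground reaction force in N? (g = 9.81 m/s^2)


GRF = m * (g + a)
GRF = 67 * (9.81 + 5.86)
GRF = 67 * 15.6700
GRF = 1049.8900


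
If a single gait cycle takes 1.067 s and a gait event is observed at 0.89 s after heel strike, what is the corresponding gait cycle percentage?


pct = (event_time / cycle_time) * 100
pct = (0.89 / 1.067) * 100
ratio = 0.8341
pct = 83.4114


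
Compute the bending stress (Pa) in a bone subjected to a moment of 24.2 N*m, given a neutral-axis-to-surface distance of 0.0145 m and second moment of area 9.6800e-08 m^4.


sigma = M * c / I
sigma = 24.2 * 0.0145 / 9.6800e-08
M * c = 0.3509
sigma = 3.6250e+06


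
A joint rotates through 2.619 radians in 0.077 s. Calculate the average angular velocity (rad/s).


omega = delta_theta / delta_t
omega = 2.619 / 0.077
omega = 34.0130


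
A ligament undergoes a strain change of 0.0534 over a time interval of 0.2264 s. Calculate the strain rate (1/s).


strain_rate = delta_strain / delta_t
strain_rate = 0.0534 / 0.2264
strain_rate = 0.2359


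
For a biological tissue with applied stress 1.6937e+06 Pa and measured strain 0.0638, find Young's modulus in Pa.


E = stress / strain
E = 1.6937e+06 / 0.0638
E = 2.6547e+07


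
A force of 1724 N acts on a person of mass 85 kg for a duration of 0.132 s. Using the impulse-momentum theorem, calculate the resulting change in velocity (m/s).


J = F * dt = 1724 * 0.132 = 227.5680 N*s
delta_v = J / m
delta_v = 227.5680 / 85
delta_v = 2.6773


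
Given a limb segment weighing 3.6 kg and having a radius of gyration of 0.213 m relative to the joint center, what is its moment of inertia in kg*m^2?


I = m * k^2
I = 3.6 * 0.213^2
k^2 = 0.0454
I = 0.1633


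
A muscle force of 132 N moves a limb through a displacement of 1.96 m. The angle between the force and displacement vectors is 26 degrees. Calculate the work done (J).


W = F * d * cos(theta)
theta = 26 deg = 0.4538 rad
cos(theta) = 0.8988
W = 132 * 1.96 * 0.8988
W = 232.5360


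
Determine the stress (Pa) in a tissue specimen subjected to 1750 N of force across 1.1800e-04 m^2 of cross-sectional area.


stress = F / A
stress = 1750 / 1.1800e-04
stress = 1.4831e+07


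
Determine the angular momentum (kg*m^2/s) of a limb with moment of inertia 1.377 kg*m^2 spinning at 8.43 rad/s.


L = I * omega
L = 1.377 * 8.43
L = 11.6081


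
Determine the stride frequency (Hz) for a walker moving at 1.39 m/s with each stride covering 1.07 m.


f = v / stride_length
f = 1.39 / 1.07
f = 1.2991


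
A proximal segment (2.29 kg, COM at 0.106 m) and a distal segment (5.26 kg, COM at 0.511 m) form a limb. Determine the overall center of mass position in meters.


COM = (m1*x1 + m2*x2) / (m1 + m2)
COM = (2.29*0.106 + 5.26*0.511) / (2.29 + 5.26)
Numerator = 2.9306
Denominator = 7.5500
COM = 0.3882


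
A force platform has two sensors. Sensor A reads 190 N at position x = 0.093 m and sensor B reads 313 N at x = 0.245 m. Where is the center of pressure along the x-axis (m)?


COP_x = (F1*x1 + F2*x2) / (F1 + F2)
COP_x = (190*0.093 + 313*0.245) / (190 + 313)
Numerator = 94.3550
Denominator = 503
COP_x = 0.1876


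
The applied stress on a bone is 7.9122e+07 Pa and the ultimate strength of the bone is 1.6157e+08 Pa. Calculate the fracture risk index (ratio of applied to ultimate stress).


FRI = applied / ultimate
FRI = 7.9122e+07 / 1.6157e+08
FRI = 0.4897


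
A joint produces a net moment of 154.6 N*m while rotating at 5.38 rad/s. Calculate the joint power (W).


P = M * omega
P = 154.6 * 5.38
P = 831.7480


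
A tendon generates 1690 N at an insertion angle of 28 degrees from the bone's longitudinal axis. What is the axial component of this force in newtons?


F_eff = F_tendon * cos(theta)
theta = 28 deg = 0.4887 rad
cos(theta) = 0.8829
F_eff = 1690 * 0.8829
F_eff = 1492.1814


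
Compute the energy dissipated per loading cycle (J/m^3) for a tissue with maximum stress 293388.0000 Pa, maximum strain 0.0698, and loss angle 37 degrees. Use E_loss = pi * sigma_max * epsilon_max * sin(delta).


E_loss = pi * sigma_max * epsilon_max * sin(delta)
delta = 37 deg = 0.6458 rad
sin(delta) = 0.6018
E_loss = pi * 293388.0000 * 0.0698 * 0.6018
E_loss = 38717.7995


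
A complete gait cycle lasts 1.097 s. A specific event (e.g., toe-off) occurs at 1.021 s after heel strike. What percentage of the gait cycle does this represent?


pct = (event_time / cycle_time) * 100
pct = (1.021 / 1.097) * 100
ratio = 0.9307
pct = 93.0720


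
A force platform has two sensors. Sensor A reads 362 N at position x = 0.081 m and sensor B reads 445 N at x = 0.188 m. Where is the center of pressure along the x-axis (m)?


COP_x = (F1*x1 + F2*x2) / (F1 + F2)
COP_x = (362*0.081 + 445*0.188) / (362 + 445)
Numerator = 112.9820
Denominator = 807
COP_x = 0.1400


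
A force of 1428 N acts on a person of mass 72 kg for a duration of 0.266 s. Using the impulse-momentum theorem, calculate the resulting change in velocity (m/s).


J = F * dt = 1428 * 0.266 = 379.8480 N*s
delta_v = J / m
delta_v = 379.8480 / 72
delta_v = 5.2757


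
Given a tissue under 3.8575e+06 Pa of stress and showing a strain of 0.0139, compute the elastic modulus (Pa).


E = stress / strain
E = 3.8575e+06 / 0.0139
E = 2.7752e+08


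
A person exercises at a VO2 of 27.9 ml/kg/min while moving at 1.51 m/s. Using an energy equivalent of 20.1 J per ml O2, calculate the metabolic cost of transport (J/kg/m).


Power per kg = VO2 * 20.1 / 60
Power per kg = 27.9 * 20.1 / 60 = 9.3465 W/kg
Cost = power_per_kg / speed
Cost = 9.3465 / 1.51
Cost = 6.1897


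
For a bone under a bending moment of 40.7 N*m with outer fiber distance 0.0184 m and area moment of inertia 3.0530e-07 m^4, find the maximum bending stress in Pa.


sigma = M * c / I
sigma = 40.7 * 0.0184 / 3.0530e-07
M * c = 0.7489
sigma = 2.4529e+06


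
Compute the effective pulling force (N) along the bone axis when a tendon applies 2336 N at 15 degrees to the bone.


F_eff = F_tendon * cos(theta)
theta = 15 deg = 0.2618 rad
cos(theta) = 0.9659
F_eff = 2336 * 0.9659
F_eff = 2256.4027


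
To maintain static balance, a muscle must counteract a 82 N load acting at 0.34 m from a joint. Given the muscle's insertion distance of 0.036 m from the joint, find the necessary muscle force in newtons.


F_muscle = W * d_load / d_muscle
F_muscle = 82 * 0.34 / 0.036
Numerator = 27.8800
F_muscle = 774.4444


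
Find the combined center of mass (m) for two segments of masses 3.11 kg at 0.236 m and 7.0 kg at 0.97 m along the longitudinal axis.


COM = (m1*x1 + m2*x2) / (m1 + m2)
COM = (3.11*0.236 + 7.0*0.97) / (3.11 + 7.0)
Numerator = 7.5240
Denominator = 10.1100
COM = 0.7442


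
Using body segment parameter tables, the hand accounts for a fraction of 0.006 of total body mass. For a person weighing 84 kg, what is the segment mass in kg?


m_segment = body_mass * fraction
m_segment = 84 * 0.006
m_segment = 0.5040


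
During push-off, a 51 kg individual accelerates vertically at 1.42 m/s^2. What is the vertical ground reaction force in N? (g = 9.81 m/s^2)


GRF = m * (g + a)
GRF = 51 * (9.81 + 1.42)
GRF = 51 * 11.2300
GRF = 572.7300


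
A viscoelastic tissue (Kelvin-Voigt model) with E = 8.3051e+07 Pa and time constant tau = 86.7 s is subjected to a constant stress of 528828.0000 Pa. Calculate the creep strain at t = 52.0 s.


epsilon(t) = (sigma/E) * (1 - exp(-t/tau))
sigma/E = 528828.0000 / 8.3051e+07 = 0.0064
exp(-t/tau) = exp(-52.0 / 86.7) = 0.5489
epsilon = 0.0064 * (1 - 0.5489)
epsilon = 0.0029


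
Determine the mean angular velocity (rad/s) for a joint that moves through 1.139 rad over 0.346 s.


omega = delta_theta / delta_t
omega = 1.139 / 0.346
omega = 3.2919


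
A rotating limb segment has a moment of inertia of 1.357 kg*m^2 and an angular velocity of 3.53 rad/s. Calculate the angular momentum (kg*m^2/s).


L = I * omega
L = 1.357 * 3.53
L = 4.7902


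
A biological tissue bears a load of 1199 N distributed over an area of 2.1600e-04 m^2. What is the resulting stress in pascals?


stress = F / A
stress = 1199 / 2.1600e-04
stress = 5.5509e+06


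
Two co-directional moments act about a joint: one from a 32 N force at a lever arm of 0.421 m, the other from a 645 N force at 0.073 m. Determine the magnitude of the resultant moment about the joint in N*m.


M = F1 * d1 + F2 * d2
M = 32 * 0.421 + 645 * 0.073
M = 13.4720 + 47.0850
M = 60.5570


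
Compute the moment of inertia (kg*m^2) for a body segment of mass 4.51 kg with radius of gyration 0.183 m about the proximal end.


I = m * k^2
I = 4.51 * 0.183^2
k^2 = 0.0335
I = 0.1510


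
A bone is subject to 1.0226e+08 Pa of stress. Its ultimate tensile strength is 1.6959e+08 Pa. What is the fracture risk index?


FRI = applied / ultimate
FRI = 1.0226e+08 / 1.6959e+08
FRI = 0.6030


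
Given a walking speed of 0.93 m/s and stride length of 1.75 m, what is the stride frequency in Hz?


f = v / stride_length
f = 0.93 / 1.75
f = 0.5314


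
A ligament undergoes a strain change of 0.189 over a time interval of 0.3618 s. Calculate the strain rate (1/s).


strain_rate = delta_strain / delta_t
strain_rate = 0.189 / 0.3618
strain_rate = 0.5224


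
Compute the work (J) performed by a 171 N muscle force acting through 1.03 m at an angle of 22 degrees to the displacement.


W = F * d * cos(theta)
theta = 22 deg = 0.3840 rad
cos(theta) = 0.9272
W = 171 * 1.03 * 0.9272
W = 163.3049


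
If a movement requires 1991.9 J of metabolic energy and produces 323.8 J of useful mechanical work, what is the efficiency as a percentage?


eta = (W_mech / E_meta) * 100
eta = (323.8 / 1991.9) * 100
ratio = 0.1626
eta = 16.2558


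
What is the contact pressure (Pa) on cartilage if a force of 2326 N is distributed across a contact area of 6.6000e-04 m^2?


P = F / A
P = 2326 / 6.6000e-04
P = 3.5242e+06


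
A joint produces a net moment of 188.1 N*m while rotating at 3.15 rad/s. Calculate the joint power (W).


P = M * omega
P = 188.1 * 3.15
P = 592.5150


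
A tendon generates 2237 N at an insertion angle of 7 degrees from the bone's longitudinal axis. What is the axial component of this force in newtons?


F_eff = F_tendon * cos(theta)
theta = 7 deg = 0.1222 rad
cos(theta) = 0.9925
F_eff = 2237 * 0.9925
F_eff = 2220.3257


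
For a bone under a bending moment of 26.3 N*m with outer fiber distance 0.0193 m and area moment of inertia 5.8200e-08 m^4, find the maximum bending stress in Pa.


sigma = M * c / I
sigma = 26.3 * 0.0193 / 5.8200e-08
M * c = 0.5076
sigma = 8.7215e+06


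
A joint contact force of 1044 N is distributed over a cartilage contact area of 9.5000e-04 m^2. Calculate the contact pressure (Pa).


P = F / A
P = 1044 / 9.5000e-04
P = 1.0989e+06


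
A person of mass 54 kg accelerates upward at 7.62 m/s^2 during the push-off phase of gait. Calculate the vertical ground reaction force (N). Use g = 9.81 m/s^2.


GRF = m * (g + a)
GRF = 54 * (9.81 + 7.62)
GRF = 54 * 17.4300
GRF = 941.2200


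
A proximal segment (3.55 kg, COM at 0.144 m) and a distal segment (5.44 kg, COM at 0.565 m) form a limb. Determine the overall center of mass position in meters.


COM = (m1*x1 + m2*x2) / (m1 + m2)
COM = (3.55*0.144 + 5.44*0.565) / (3.55 + 5.44)
Numerator = 3.5848
Denominator = 8.9900
COM = 0.3988


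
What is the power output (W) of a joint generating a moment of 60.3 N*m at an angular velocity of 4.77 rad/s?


P = M * omega
P = 60.3 * 4.77
P = 287.6310


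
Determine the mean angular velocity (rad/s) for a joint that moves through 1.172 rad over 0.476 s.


omega = delta_theta / delta_t
omega = 1.172 / 0.476
omega = 2.4622


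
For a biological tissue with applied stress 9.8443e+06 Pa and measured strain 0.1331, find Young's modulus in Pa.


E = stress / strain
E = 9.8443e+06 / 0.1331
E = 7.3962e+07


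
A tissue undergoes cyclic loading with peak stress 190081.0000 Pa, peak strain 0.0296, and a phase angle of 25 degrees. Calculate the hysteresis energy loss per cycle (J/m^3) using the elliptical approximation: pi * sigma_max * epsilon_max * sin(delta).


E_loss = pi * sigma_max * epsilon_max * sin(delta)
delta = 25 deg = 0.4363 rad
sin(delta) = 0.4226
E_loss = pi * 190081.0000 * 0.0296 * 0.4226
E_loss = 7470.1367


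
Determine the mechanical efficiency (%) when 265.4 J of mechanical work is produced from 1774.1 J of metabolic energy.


eta = (W_mech / E_meta) * 100
eta = (265.4 / 1774.1) * 100
ratio = 0.1496
eta = 14.9597


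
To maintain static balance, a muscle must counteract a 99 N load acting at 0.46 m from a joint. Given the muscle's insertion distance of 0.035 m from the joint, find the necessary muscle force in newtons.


F_muscle = W * d_load / d_muscle
F_muscle = 99 * 0.46 / 0.035
Numerator = 45.5400
F_muscle = 1301.1429


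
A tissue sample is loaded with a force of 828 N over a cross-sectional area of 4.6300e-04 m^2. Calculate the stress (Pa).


stress = F / A
stress = 828 / 4.6300e-04
stress = 1.7883e+06


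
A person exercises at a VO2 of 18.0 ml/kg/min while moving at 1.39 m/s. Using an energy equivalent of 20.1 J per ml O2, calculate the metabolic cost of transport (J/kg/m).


Power per kg = VO2 * 20.1 / 60
Power per kg = 18.0 * 20.1 / 60 = 6.0300 W/kg
Cost = power_per_kg / speed
Cost = 6.0300 / 1.39
Cost = 4.3381


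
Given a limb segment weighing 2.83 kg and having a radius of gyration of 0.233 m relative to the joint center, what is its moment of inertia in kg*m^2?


I = m * k^2
I = 2.83 * 0.233^2
k^2 = 0.0543
I = 0.1536


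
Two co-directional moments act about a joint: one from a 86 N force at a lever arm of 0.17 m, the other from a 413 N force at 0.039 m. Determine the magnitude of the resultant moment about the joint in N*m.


M = F1 * d1 + F2 * d2
M = 86 * 0.17 + 413 * 0.039
M = 14.6200 + 16.1070
M = 30.7270


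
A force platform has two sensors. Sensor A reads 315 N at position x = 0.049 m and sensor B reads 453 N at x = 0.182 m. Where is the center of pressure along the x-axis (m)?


COP_x = (F1*x1 + F2*x2) / (F1 + F2)
COP_x = (315*0.049 + 453*0.182) / (315 + 453)
Numerator = 97.8810
Denominator = 768
COP_x = 0.1274


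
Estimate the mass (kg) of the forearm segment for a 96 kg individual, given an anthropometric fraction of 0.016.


m_segment = body_mass * fraction
m_segment = 96 * 0.016
m_segment = 1.5360


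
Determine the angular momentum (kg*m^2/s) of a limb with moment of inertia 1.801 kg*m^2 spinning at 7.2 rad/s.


L = I * omega
L = 1.801 * 7.2
L = 12.9672


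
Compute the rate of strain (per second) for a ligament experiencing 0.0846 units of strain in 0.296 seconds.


strain_rate = delta_strain / delta_t
strain_rate = 0.0846 / 0.296
strain_rate = 0.2858


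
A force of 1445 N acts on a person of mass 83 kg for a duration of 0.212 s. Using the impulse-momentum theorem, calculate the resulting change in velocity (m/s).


J = F * dt = 1445 * 0.212 = 306.3400 N*s
delta_v = J / m
delta_v = 306.3400 / 83
delta_v = 3.6908


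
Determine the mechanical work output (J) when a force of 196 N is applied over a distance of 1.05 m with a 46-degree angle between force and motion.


W = F * d * cos(theta)
theta = 46 deg = 0.8029 rad
cos(theta) = 0.6947
W = 196 * 1.05 * 0.6947
W = 142.9607


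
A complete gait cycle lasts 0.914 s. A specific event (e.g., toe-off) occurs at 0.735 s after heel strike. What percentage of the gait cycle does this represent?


pct = (event_time / cycle_time) * 100
pct = (0.735 / 0.914) * 100
ratio = 0.8042
pct = 80.4158


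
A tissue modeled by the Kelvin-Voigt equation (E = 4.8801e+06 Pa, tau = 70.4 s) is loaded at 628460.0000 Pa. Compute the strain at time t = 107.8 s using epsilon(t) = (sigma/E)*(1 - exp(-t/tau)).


epsilon(t) = (sigma/E) * (1 - exp(-t/tau))
sigma/E = 628460.0000 / 4.8801e+06 = 0.1288
exp(-t/tau) = exp(-107.8 / 70.4) = 0.2163
epsilon = 0.1288 * (1 - 0.2163)
epsilon = 0.1009


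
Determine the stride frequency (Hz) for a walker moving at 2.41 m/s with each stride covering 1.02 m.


f = v / stride_length
f = 2.41 / 1.02
f = 2.3627


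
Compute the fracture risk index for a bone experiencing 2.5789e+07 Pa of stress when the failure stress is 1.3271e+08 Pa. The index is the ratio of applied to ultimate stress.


FRI = applied / ultimate
FRI = 2.5789e+07 / 1.3271e+08
FRI = 0.1943


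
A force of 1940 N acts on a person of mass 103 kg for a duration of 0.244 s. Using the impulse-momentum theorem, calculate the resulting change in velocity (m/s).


J = F * dt = 1940 * 0.244 = 473.3600 N*s
delta_v = J / m
delta_v = 473.3600 / 103
delta_v = 4.5957


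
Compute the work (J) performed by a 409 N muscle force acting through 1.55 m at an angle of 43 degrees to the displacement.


W = F * d * cos(theta)
theta = 43 deg = 0.7505 rad
cos(theta) = 0.7314
W = 409 * 1.55 * 0.7314
W = 463.6417


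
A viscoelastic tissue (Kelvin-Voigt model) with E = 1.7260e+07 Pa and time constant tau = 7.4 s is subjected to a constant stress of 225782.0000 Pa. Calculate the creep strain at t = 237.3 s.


epsilon(t) = (sigma/E) * (1 - exp(-t/tau))
sigma/E = 225782.0000 / 1.7260e+07 = 0.0131
exp(-t/tau) = exp(-237.3 / 7.4) = 1.1837e-14
epsilon = 0.0131 * (1 - 1.1837e-14)
epsilon = 0.0131


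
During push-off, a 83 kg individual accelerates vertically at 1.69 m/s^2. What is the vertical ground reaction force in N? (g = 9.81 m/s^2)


GRF = m * (g + a)
GRF = 83 * (9.81 + 1.69)
GRF = 83 * 11.5000
GRF = 954.5000


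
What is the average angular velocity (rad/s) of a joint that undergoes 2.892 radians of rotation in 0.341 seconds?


omega = delta_theta / delta_t
omega = 2.892 / 0.341
omega = 8.4809


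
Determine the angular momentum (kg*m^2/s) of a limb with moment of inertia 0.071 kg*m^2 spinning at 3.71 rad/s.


L = I * omega
L = 0.071 * 3.71
L = 0.2634


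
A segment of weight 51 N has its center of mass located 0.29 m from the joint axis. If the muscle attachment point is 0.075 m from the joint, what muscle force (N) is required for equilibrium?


F_muscle = W * d_load / d_muscle
F_muscle = 51 * 0.29 / 0.075
Numerator = 14.7900
F_muscle = 197.2000


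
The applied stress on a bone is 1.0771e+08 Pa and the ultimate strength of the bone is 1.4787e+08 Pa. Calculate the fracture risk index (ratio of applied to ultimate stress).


FRI = applied / ultimate
FRI = 1.0771e+08 / 1.4787e+08
FRI = 0.7284


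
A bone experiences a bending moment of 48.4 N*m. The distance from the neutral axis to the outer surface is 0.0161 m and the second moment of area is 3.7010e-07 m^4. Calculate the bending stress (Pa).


sigma = M * c / I
sigma = 48.4 * 0.0161 / 3.7010e-07
M * c = 0.7792
sigma = 2.1055e+06


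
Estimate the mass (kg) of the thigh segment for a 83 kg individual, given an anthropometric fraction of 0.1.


m_segment = body_mass * fraction
m_segment = 83 * 0.1
m_segment = 8.3000


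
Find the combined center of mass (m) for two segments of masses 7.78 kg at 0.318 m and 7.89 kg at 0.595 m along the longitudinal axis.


COM = (m1*x1 + m2*x2) / (m1 + m2)
COM = (7.78*0.318 + 7.89*0.595) / (7.78 + 7.89)
Numerator = 7.1686
Denominator = 15.6700
COM = 0.4575


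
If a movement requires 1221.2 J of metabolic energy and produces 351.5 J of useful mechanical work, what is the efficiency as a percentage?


eta = (W_mech / E_meta) * 100
eta = (351.5 / 1221.2) * 100
ratio = 0.2878
eta = 28.7832


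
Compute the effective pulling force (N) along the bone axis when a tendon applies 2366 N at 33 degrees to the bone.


F_eff = F_tendon * cos(theta)
theta = 33 deg = 0.5760 rad
cos(theta) = 0.8387
F_eff = 2366 * 0.8387
F_eff = 1984.2946


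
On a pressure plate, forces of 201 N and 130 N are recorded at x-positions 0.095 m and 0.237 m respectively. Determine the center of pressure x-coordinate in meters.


COP_x = (F1*x1 + F2*x2) / (F1 + F2)
COP_x = (201*0.095 + 130*0.237) / (201 + 130)
Numerator = 49.9050
Denominator = 331
COP_x = 0.1508


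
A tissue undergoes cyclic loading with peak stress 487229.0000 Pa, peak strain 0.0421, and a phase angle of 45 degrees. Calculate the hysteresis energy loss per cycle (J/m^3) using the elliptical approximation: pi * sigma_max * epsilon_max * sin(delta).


E_loss = pi * sigma_max * epsilon_max * sin(delta)
delta = 45 deg = 0.7854 rad
sin(delta) = 0.7071
E_loss = pi * 487229.0000 * 0.0421 * 0.7071
E_loss = 45566.9647


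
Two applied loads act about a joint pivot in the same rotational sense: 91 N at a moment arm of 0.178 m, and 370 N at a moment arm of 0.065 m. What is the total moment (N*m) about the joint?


M = F1 * d1 + F2 * d2
M = 91 * 0.178 + 370 * 0.065
M = 16.1980 + 24.0500
M = 40.2480


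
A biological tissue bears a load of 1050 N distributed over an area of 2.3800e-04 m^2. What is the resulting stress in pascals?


stress = F / A
stress = 1050 / 2.3800e-04
stress = 4.4118e+06


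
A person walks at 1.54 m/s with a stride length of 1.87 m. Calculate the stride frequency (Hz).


f = v / stride_length
f = 1.54 / 1.87
f = 0.8235


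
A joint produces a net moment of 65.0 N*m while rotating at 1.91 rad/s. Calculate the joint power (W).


P = M * omega
P = 65.0 * 1.91
P = 124.1500


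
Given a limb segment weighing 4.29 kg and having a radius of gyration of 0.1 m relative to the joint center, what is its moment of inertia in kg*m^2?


I = m * k^2
I = 4.29 * 0.1^2
k^2 = 0.0100
I = 0.0429


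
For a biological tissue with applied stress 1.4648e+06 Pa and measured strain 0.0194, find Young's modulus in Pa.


E = stress / strain
E = 1.4648e+06 / 0.0194
E = 7.5505e+07


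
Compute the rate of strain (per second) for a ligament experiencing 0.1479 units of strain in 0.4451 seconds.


strain_rate = delta_strain / delta_t
strain_rate = 0.1479 / 0.4451
strain_rate = 0.3323


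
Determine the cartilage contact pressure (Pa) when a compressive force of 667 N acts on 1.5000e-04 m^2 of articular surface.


P = F / A
P = 667 / 1.5000e-04
P = 4.4467e+06


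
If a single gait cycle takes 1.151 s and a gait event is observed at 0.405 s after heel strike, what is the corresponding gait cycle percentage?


pct = (event_time / cycle_time) * 100
pct = (0.405 / 1.151) * 100
ratio = 0.3519
pct = 35.1868


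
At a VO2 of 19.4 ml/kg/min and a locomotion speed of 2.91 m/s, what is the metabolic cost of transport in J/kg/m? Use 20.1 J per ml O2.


Power per kg = VO2 * 20.1 / 60
Power per kg = 19.4 * 20.1 / 60 = 6.4990 W/kg
Cost = power_per_kg / speed
Cost = 6.4990 / 2.91
Cost = 2.2333


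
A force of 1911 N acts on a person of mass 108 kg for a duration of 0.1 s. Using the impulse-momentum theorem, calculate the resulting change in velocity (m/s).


J = F * dt = 1911 * 0.1 = 191.1000 N*s
delta_v = J / m
delta_v = 191.1000 / 108
delta_v = 1.7694


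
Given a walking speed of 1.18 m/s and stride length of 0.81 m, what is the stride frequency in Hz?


f = v / stride_length
f = 1.18 / 0.81
f = 1.4568


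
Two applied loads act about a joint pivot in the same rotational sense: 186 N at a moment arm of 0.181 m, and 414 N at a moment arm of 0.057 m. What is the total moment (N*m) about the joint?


M = F1 * d1 + F2 * d2
M = 186 * 0.181 + 414 * 0.057
M = 33.6660 + 23.5980
M = 57.2640


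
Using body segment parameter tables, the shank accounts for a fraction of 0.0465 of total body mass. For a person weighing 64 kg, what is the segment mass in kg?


m_segment = body_mass * fraction
m_segment = 64 * 0.0465
m_segment = 2.9760


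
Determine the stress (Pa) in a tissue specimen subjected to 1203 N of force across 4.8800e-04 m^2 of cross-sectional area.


stress = F / A
stress = 1203 / 4.8800e-04
stress = 2.4652e+06


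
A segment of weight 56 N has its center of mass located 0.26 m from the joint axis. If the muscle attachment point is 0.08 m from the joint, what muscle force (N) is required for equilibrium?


F_muscle = W * d_load / d_muscle
F_muscle = 56 * 0.26 / 0.08
Numerator = 14.5600
F_muscle = 182.0000


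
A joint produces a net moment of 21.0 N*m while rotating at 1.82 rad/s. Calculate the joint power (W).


P = M * omega
P = 21.0 * 1.82
P = 38.2200


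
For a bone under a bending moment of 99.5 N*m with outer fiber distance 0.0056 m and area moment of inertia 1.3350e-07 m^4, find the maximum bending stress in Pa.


sigma = M * c / I
sigma = 99.5 * 0.0056 / 1.3350e-07
M * c = 0.5572
sigma = 4.1738e+06


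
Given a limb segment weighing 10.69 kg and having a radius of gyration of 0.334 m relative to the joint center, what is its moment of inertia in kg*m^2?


I = m * k^2
I = 10.69 * 0.334^2
k^2 = 0.1116
I = 1.1925


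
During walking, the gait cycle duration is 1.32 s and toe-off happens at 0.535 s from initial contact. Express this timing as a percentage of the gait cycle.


pct = (event_time / cycle_time) * 100
pct = (0.535 / 1.32) * 100
ratio = 0.4053
pct = 40.5303


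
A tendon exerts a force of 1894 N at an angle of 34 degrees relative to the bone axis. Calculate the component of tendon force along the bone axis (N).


F_eff = F_tendon * cos(theta)
theta = 34 deg = 0.5934 rad
cos(theta) = 0.8290
F_eff = 1894 * 0.8290
F_eff = 1570.1972


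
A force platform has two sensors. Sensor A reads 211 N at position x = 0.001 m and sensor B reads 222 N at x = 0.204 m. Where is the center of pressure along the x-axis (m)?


COP_x = (F1*x1 + F2*x2) / (F1 + F2)
COP_x = (211*0.001 + 222*0.204) / (211 + 222)
Numerator = 45.4990
Denominator = 433
COP_x = 0.1051


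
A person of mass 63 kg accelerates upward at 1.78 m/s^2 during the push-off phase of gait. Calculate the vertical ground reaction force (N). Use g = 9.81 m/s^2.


GRF = m * (g + a)
GRF = 63 * (9.81 + 1.78)
GRF = 63 * 11.5900
GRF = 730.1700


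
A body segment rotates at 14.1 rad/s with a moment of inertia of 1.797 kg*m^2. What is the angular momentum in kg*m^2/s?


L = I * omega
L = 1.797 * 14.1
L = 25.3377


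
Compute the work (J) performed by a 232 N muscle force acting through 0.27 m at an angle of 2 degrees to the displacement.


W = F * d * cos(theta)
theta = 2 deg = 0.0349 rad
cos(theta) = 0.9994
W = 232 * 0.27 * 0.9994
W = 62.6018


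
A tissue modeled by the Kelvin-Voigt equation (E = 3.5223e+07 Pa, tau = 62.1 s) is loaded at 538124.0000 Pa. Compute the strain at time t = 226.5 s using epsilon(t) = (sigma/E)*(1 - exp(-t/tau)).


epsilon(t) = (sigma/E) * (1 - exp(-t/tau))
sigma/E = 538124.0000 / 3.5223e+07 = 0.0153
exp(-t/tau) = exp(-226.5 / 62.1) = 0.0261
epsilon = 0.0153 * (1 - 0.0261)
epsilon = 0.0149


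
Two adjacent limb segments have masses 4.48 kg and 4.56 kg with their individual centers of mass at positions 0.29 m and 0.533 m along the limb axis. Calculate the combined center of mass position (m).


COM = (m1*x1 + m2*x2) / (m1 + m2)
COM = (4.48*0.29 + 4.56*0.533) / (4.48 + 4.56)
Numerator = 3.7297
Denominator = 9.0400
COM = 0.4126


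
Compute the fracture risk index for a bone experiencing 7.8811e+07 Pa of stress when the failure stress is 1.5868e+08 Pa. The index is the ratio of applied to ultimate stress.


FRI = applied / ultimate
FRI = 7.8811e+07 / 1.5868e+08
FRI = 0.4967


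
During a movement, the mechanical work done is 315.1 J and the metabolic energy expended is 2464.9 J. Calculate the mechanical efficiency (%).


eta = (W_mech / E_meta) * 100
eta = (315.1 / 2464.9) * 100
ratio = 0.1278
eta = 12.7835


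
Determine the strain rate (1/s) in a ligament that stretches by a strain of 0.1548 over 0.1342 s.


strain_rate = delta_strain / delta_t
strain_rate = 0.1548 / 0.1342
strain_rate = 1.1535


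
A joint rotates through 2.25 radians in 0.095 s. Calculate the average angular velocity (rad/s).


omega = delta_theta / delta_t
omega = 2.25 / 0.095
omega = 23.6842


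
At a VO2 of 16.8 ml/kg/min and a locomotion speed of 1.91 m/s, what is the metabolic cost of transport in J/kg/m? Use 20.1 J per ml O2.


Power per kg = VO2 * 20.1 / 60
Power per kg = 16.8 * 20.1 / 60 = 5.6280 W/kg
Cost = power_per_kg / speed
Cost = 5.6280 / 1.91
Cost = 2.9466


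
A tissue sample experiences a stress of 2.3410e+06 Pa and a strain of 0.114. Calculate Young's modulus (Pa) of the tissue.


E = stress / strain
E = 2.3410e+06 / 0.114
E = 2.0535e+07


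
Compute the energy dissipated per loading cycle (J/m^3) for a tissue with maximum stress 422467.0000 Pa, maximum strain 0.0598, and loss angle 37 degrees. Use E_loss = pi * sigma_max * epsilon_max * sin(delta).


E_loss = pi * sigma_max * epsilon_max * sin(delta)
delta = 37 deg = 0.6458 rad
sin(delta) = 0.6018
E_loss = pi * 422467.0000 * 0.0598 * 0.6018
E_loss = 47764.6800


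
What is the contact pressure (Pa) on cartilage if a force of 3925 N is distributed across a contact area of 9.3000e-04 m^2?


P = F / A
P = 3925 / 9.3000e-04
P = 4.2204e+06


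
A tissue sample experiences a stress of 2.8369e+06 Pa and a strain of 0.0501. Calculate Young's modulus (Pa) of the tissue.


E = stress / strain
E = 2.8369e+06 / 0.0501
E = 5.6625e+07


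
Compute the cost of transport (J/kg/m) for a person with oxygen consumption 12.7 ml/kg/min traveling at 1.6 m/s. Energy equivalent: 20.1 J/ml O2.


Power per kg = VO2 * 20.1 / 60
Power per kg = 12.7 * 20.1 / 60 = 4.2545 W/kg
Cost = power_per_kg / speed
Cost = 4.2545 / 1.6
Cost = 2.6591


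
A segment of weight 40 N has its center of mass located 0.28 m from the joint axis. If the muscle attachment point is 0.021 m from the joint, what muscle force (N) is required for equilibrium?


F_muscle = W * d_load / d_muscle
F_muscle = 40 * 0.28 / 0.021
Numerator = 11.2000
F_muscle = 533.3333


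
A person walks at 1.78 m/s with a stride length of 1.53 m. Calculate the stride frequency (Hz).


f = v / stride_length
f = 1.78 / 1.53
f = 1.1634


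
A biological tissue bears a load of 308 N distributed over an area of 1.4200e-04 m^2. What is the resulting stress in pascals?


stress = F / A
stress = 308 / 1.4200e-04
stress = 2.1690e+06


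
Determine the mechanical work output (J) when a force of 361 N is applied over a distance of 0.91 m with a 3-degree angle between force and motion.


W = F * d * cos(theta)
theta = 3 deg = 0.0524 rad
cos(theta) = 0.9986
W = 361 * 0.91 * 0.9986
W = 328.0598


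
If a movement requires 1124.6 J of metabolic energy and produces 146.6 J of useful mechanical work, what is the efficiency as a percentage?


eta = (W_mech / E_meta) * 100
eta = (146.6 / 1124.6) * 100
ratio = 0.1304
eta = 13.0357


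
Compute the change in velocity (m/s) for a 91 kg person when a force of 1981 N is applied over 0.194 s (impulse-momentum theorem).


J = F * dt = 1981 * 0.194 = 384.3140 N*s
delta_v = J / m
delta_v = 384.3140 / 91
delta_v = 4.2232


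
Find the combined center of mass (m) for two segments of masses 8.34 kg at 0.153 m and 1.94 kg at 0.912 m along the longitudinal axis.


COM = (m1*x1 + m2*x2) / (m1 + m2)
COM = (8.34*0.153 + 1.94*0.912) / (8.34 + 1.94)
Numerator = 3.0453
Denominator = 10.2800
COM = 0.2962


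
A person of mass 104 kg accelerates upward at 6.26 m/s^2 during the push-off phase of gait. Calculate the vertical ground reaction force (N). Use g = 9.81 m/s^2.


GRF = m * (g + a)
GRF = 104 * (9.81 + 6.26)
GRF = 104 * 16.0700
GRF = 1671.2800


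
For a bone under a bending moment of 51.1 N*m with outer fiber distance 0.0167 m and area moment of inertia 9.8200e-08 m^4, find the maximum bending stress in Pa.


sigma = M * c / I
sigma = 51.1 * 0.0167 / 9.8200e-08
M * c = 0.8534
sigma = 8.6901e+06


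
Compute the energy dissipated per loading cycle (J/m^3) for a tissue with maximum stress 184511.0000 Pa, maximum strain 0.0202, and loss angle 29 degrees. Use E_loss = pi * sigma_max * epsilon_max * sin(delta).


E_loss = pi * sigma_max * epsilon_max * sin(delta)
delta = 29 deg = 0.5061 rad
sin(delta) = 0.4848
E_loss = pi * 184511.0000 * 0.0202 * 0.4848
E_loss = 5676.6842


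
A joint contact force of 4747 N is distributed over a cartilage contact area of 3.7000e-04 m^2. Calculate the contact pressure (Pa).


P = F / A
P = 4747 / 3.7000e-04
P = 1.2830e+07


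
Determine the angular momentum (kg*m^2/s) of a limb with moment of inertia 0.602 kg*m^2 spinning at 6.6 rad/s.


L = I * omega
L = 0.602 * 6.6
L = 3.9732


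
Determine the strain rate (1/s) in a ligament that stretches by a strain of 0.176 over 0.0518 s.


strain_rate = delta_strain / delta_t
strain_rate = 0.176 / 0.0518
strain_rate = 3.3977


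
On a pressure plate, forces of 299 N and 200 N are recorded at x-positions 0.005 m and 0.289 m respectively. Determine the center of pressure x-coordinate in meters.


COP_x = (F1*x1 + F2*x2) / (F1 + F2)
COP_x = (299*0.005 + 200*0.289) / (299 + 200)
Numerator = 59.2950
Denominator = 499
COP_x = 0.1188


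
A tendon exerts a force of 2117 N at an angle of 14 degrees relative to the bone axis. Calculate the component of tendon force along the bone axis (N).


F_eff = F_tendon * cos(theta)
theta = 14 deg = 0.2443 rad
cos(theta) = 0.9703
F_eff = 2117 * 0.9703
F_eff = 2054.1161
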